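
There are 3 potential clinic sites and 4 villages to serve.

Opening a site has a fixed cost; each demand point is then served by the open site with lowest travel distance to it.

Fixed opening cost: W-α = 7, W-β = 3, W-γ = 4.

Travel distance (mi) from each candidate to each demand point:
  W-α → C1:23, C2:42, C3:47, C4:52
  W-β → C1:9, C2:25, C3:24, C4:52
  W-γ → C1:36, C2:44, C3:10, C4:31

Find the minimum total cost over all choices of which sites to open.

82

Open {W-β, W-γ}: assign each demand point to its cheapest open site.
  C1→W-β 9, C2→W-β 25, C3→W-γ 10, C4→W-γ 31
  travel distance 75, fixed 7 → total 82.
Compare {W-α, W-β, W-γ}: travel distance 75 + fixed 14 = 89.
Compare {W-β}: travel distance 110 + fixed 3 = 113.
Compare {W-α, W-γ}: travel distance 106 + fixed 11 = 117.
All other subsets cost ≥ 89. Minimum total cost: 82.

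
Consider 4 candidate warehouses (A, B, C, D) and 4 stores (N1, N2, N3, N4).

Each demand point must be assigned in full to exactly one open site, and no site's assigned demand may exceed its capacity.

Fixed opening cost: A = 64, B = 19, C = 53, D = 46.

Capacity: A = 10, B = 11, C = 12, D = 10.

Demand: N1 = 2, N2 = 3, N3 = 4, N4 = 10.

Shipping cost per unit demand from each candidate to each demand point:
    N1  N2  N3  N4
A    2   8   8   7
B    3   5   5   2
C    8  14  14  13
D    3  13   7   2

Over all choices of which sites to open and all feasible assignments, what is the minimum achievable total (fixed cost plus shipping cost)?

126

Open {B, D}; cheapest assignment that respects the capacities:
  B (cap 11, load 9): N1, N2, N3 — cost 2×3 + 3×5 + 4×5 = 41
  D (cap 10, load 10): N4 — cost 10×2 = 20
  Shipping 61, fixed 65 → total 126.
  Any other capacity-feasible assignment to {B, D} ships for at least 61.
Compare {A, B}: its best feasible assignment gives total 163.
Compare {B, C, D}: its best feasible assignment gives total 179.
Every other set of open sites that can feasibly serve all demand totals ≥ 163 even under its best assignment. Minimum: 126.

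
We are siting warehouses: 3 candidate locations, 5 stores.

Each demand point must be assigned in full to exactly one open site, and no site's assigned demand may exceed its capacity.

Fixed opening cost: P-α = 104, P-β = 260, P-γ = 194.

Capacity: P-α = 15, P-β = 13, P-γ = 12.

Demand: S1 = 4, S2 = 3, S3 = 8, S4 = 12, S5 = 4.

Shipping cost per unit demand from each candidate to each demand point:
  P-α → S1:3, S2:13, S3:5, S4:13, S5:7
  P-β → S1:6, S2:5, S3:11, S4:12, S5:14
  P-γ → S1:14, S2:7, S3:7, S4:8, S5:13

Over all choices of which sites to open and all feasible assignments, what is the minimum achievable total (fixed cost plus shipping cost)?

761

Open {P-α, P-β, P-γ}; cheapest assignment that respects the capacities:
  P-α (cap 15, load 12): S3, S5 — cost 8×5 + 4×7 = 68
  P-β (cap 13, load 7): S1, S2 — cost 4×6 + 3×5 = 39
  P-γ (cap 12, load 12): S4 — cost 12×8 = 96
  Shipping 203, fixed 558 → total 761.
  Any other capacity-feasible assignment to {P-α, P-β, P-γ} ships for at least 203.
Total demand is 31 and no other set of sites has combined capacity ≥ 31, so {P-α, P-β, P-γ} is the only feasible choice of open sites. Minimum: 761.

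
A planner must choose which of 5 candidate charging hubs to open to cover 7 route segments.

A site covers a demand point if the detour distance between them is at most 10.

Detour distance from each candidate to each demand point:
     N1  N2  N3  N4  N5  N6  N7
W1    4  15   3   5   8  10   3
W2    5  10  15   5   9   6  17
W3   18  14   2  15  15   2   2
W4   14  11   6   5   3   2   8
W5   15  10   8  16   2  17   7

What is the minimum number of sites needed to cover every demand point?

Coverage sets (demand points within 10 of each site):
  W1: {N1, N3, N4, N5, N6, N7}
  W2: {N1, N2, N4, N5, N6}
  W3: {N3, N6, N7}
  W4: {N3, N4, N5, N6, N7}
  W5: {N2, N3, N5, N7}
No single site covers all 7 demand points.
But {W1, W2} covers everything, so the minimum is 2.

2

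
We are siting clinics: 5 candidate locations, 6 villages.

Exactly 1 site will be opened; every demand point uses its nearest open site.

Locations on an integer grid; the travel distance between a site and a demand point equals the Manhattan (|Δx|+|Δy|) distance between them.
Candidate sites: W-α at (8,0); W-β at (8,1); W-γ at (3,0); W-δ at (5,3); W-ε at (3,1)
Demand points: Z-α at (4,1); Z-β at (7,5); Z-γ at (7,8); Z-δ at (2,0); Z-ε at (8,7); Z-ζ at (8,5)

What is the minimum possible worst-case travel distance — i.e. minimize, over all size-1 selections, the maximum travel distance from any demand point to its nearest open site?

Open {W-δ}.
  Farthest demand point is Z-γ at travel distance 7 (to W-δ); all others are ≤ 7.
With {W-β} the worst case is 8.
With {W-α} the worst case is 9.
No size-1 selection achieves below 7.

7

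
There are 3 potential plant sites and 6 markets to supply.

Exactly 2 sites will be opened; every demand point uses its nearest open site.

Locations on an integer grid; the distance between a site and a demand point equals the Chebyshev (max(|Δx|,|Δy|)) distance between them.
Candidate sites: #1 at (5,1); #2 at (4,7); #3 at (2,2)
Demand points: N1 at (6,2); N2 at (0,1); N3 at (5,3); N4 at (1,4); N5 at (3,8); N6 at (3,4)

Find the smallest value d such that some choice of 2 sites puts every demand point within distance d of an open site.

4

Open {#2, #3}.
  Farthest demand point is N1 at distance 4 (to #3); all others are ≤ 4.
With {#1, #2} the worst case is 5.
With {#1, #3} the worst case is 6.
No size-2 selection achieves below 4.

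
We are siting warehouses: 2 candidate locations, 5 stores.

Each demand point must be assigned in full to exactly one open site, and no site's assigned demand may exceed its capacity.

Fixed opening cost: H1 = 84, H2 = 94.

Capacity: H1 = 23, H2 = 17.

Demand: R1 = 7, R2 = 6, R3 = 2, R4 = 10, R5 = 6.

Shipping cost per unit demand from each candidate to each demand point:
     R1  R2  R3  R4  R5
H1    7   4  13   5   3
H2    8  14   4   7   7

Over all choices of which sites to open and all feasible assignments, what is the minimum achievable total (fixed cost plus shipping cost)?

Open {H1, H2}; cheapest assignment that respects the capacities:
  H1 (cap 23, load 22): R2, R4, R5 — cost 6×4 + 10×5 + 6×3 = 92
  H2 (cap 17, load 9): R1, R3 — cost 7×8 + 2×4 = 64
  Shipping 156, fixed 178 → total 334.
  Any other capacity-feasible assignment to {H1, H2} ships for at least 156.
Total demand is 31 and no other set of sites has combined capacity ≥ 31, so {H1, H2} is the only feasible choice of open sites. Minimum: 334.

334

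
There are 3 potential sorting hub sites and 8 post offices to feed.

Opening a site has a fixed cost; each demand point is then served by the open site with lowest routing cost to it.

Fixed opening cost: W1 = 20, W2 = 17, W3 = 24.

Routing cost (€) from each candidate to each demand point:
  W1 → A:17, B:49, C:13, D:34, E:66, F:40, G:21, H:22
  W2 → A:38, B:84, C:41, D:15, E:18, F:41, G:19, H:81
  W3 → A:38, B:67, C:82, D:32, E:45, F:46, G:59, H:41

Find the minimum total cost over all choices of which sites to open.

230

Open {W1, W2}: assign each demand point to its cheapest open site.
  A→W1 17, B→W1 49, C→W1 13, D→W2 15, E→W2 18, F→W1 40, G→W2 19, H→W1 22
  routing cost 193, fixed 37 → total 230.
Compare {W1, W2, W3}: routing cost 193 + fixed 61 = 254.
Compare {W1}: routing cost 262 + fixed 20 = 282.
Compare {W1, W3}: routing cost 239 + fixed 44 = 283.
All other subsets cost ≥ 254. Minimum total cost: 230.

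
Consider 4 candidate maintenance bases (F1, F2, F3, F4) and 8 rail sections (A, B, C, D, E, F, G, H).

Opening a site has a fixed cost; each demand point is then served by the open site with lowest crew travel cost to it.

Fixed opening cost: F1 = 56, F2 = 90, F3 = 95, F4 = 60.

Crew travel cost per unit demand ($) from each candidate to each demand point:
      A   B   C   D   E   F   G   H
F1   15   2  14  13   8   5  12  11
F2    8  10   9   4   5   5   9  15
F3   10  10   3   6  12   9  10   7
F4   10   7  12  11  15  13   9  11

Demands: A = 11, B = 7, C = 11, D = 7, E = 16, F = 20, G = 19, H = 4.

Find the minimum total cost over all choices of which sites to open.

Open {F1, F2}: assign each demand point to its cheapest open site.
  A→F2 11×8=88, B→F1 7×2=14, C→F2 11×9=99, D→F2 7×4=28, E→F2 16×5=80, F→F1 20×5=100, G→F2 19×9=171, H→F1 4×11=44
  crew travel cost 624, fixed 146 → total 770.
Compare {F2, F3}: crew travel cost 598 + fixed 185 = 783.
Compare {F1, F2, F3}: crew travel cost 542 + fixed 241 = 783.
Compare {F2}: crew travel cost 696 + fixed 90 = 786.
All other subsets cost ≥ 783. Minimum total cost: 770.

770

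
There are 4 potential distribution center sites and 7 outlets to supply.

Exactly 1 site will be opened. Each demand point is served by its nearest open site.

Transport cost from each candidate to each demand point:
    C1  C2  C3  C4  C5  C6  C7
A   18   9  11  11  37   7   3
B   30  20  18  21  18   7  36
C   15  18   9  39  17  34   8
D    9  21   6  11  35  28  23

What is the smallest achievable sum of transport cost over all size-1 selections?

96

Open {A}.
  C1→A 18, C2→A 9, C3→A 11, C4→A 11, C5→A 37, C6→A 7, C7→A 3  ⇒ total 96.
Compare {D}: total 133.
Compare {C}: total 140.
No size-1 selection does better; minimum is 96.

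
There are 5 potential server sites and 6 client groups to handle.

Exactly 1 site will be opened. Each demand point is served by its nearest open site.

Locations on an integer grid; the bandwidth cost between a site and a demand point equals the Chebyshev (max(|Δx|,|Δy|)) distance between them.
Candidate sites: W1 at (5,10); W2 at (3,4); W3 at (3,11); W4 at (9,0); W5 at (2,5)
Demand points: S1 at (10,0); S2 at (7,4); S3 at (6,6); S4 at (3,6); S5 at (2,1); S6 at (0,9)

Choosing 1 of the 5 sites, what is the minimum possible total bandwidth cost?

Open {W2}.
  S1→W2 7, S2→W2 4, S3→W2 3, S4→W2 2, S5→W2 3, S6→W2 5  ⇒ total 24.
Compare {W5}: total 26.
Compare {W4}: total 33.
No size-1 selection does better; minimum is 24.

24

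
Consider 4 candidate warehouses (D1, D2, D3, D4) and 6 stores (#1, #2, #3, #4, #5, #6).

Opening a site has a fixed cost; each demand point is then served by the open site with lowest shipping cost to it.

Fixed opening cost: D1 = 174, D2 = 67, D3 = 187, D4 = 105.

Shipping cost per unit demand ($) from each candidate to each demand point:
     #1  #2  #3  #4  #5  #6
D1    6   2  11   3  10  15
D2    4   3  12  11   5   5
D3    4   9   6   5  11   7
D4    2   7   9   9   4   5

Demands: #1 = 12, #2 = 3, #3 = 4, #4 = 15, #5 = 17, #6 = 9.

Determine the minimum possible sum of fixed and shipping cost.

434

Open {D4}: assign each demand point to its cheapest open site.
  #1→D4 12×2=24, #2→D4 3×7=21, #3→D4 4×9=36, #4→D4 15×9=135, #5→D4 17×4=68, #6→D4 9×5=45
  shipping cost 329, fixed 105 → total 434.
Compare {D2}: shipping cost 400 + fixed 67 = 467.
Compare {D2, D4}: shipping cost 317 + fixed 172 = 489.
Compare {D1, D4}: shipping cost 224 + fixed 279 = 503.
All other subsets cost ≥ 467. Minimum total cost: 434.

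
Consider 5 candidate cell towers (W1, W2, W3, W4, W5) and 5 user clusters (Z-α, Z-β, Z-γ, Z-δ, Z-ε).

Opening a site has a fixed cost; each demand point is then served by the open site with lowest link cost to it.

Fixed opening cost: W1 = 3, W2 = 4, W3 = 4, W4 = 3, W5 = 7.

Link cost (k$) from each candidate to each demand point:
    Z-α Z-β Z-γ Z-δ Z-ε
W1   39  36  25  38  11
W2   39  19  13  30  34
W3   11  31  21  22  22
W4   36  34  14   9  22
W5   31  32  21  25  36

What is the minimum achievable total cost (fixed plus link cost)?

Open {W1, W2, W3, W4}: assign each demand point to its cheapest open site.
  Z-α→W3 11, Z-β→W2 19, Z-γ→W2 13, Z-δ→W4 9, Z-ε→W1 11
  link cost 63, fixed 14 → total 77.
Compare {W1, W2, W3, W4, W5}: link cost 63 + fixed 21 = 84.
Compare {W2, W3, W4}: link cost 74 + fixed 11 = 85.
Compare {W1, W3, W4}: link cost 76 + fixed 10 = 86.
All other subsets cost ≥ 84. Minimum total cost: 77.

77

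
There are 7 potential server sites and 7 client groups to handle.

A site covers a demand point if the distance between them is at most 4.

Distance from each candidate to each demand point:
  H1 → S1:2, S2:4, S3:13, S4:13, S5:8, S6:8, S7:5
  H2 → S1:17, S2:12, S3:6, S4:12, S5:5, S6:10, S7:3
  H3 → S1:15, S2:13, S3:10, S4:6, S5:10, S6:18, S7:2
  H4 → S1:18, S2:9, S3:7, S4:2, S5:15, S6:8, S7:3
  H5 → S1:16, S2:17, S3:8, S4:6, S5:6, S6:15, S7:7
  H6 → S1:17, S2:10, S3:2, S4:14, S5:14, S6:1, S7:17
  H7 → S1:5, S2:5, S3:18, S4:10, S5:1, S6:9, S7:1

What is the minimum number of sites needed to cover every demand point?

4

Coverage sets (demand points within 4 of each site):
  H1: {S1, S2}
  H2: {S7}
  H3: {S7}
  H4: {S4, S7}
  H5: {}
  H6: {S3, S6}
  H7: {S5, S7}
No 3 sites suffice: every size-3 union leaves at least one demand point uncovered.
But {H1, H4, H6, H7} covers everything, so the minimum is 4.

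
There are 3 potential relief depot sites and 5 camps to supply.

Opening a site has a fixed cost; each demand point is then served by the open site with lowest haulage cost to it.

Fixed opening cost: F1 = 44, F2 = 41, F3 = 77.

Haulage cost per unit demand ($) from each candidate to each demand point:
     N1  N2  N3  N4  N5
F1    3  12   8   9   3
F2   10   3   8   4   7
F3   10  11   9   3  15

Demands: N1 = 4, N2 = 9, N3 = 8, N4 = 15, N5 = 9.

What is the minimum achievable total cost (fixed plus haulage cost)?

275

Open {F1, F2}: assign each demand point to its cheapest open site.
  N1→F1 4×3=12, N2→F2 9×3=27, N3→F1 8×8=64, N4→F2 15×4=60, N5→F1 9×3=27
  haulage cost 190, fixed 85 → total 275.
Compare {F2}: haulage cost 254 + fixed 41 = 295.
Compare {F1, F2, F3}: haulage cost 175 + fixed 162 = 337.
Compare {F2, F3}: haulage cost 239 + fixed 118 = 357.
All other subsets cost ≥ 295. Minimum total cost: 275.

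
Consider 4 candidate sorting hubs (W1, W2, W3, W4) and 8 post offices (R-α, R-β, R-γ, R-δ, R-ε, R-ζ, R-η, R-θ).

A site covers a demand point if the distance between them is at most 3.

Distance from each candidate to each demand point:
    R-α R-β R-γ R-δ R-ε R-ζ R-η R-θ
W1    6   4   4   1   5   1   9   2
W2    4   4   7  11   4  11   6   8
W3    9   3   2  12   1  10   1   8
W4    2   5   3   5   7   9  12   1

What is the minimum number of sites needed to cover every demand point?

3

Coverage sets (demand points within 3 of each site):
  W1: {R-δ, R-ζ, R-θ}
  W2: {}
  W3: {R-β, R-γ, R-ε, R-η}
  W4: {R-α, R-γ, R-θ}
No 2 sites suffice: every size-2 union leaves at least one demand point uncovered.
But {W1, W3, W4} covers everything, so the minimum is 3.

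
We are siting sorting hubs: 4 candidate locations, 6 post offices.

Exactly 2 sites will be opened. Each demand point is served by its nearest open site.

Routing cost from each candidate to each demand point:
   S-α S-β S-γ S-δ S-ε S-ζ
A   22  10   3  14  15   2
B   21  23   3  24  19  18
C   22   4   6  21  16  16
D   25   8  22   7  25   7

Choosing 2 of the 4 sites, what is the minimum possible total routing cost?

57

Open {A, D}.
  S-α→A 22, S-β→D 8, S-γ→A 3, S-δ→D 7, S-ε→A 15, S-ζ→A 2  ⇒ total 57.
Compare {A, C}: total 60.
Compare {C, D}: total 62.
No size-2 selection does better; minimum is 57.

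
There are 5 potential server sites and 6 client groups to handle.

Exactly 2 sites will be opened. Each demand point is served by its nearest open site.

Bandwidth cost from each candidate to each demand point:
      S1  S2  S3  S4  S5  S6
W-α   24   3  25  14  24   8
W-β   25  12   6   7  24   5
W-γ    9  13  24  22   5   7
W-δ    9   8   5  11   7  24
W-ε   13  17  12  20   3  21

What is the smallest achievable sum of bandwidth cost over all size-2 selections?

41

Open {W-β, W-δ}.
  S1→W-δ 9, S2→W-δ 8, S3→W-δ 5, S4→W-β 7, S5→W-δ 7, S6→W-β 5  ⇒ total 41.
Compare {W-α, W-δ}: total 43.
Compare {W-β, W-γ}: total 44.
No size-2 selection does better; minimum is 41.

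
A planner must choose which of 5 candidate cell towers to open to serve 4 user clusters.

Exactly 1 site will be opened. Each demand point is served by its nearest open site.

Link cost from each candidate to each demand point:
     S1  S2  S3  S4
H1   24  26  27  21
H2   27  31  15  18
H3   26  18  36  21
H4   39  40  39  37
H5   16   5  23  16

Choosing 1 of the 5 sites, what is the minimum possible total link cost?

Open {H5}.
  S1→H5 16, S2→H5 5, S3→H5 23, S4→H5 16  ⇒ total 60.
Compare {H2}: total 91.
Compare {H1}: total 98.
No size-1 selection does better; minimum is 60.

60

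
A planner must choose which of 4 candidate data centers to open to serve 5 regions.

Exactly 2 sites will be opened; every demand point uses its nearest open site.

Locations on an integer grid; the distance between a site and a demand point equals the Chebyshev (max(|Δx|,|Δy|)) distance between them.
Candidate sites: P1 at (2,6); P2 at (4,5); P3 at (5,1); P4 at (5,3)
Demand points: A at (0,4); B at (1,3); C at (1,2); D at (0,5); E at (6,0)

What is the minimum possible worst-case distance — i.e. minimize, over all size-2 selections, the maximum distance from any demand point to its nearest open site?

Open {P1, P3}.
  Farthest demand point is C at distance 4 (to P1); all others are ≤ 4.
With {P1, P4} the worst case is 4.
With {P2, P3} the worst case is 4.
No size-2 selection achieves below 4.

4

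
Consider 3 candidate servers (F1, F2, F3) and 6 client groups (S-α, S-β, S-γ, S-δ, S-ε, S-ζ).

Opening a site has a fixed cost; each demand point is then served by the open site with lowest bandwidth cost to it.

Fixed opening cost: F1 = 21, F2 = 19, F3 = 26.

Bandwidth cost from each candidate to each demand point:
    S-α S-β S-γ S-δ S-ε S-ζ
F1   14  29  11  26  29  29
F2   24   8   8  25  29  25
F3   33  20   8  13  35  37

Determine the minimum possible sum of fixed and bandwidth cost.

138

Open {F2}: assign each demand point to its cheapest open site.
  S-α→F2 24, S-β→F2 8, S-γ→F2 8, S-δ→F2 25, S-ε→F2 29, S-ζ→F2 25
  bandwidth cost 119, fixed 19 → total 138.
Compare {F1, F2}: bandwidth cost 109 + fixed 40 = 149.
Compare {F2, F3}: bandwidth cost 107 + fixed 45 = 152.
Compare {F1}: bandwidth cost 138 + fixed 21 = 159.
All other subsets cost ≥ 149. Minimum total cost: 138.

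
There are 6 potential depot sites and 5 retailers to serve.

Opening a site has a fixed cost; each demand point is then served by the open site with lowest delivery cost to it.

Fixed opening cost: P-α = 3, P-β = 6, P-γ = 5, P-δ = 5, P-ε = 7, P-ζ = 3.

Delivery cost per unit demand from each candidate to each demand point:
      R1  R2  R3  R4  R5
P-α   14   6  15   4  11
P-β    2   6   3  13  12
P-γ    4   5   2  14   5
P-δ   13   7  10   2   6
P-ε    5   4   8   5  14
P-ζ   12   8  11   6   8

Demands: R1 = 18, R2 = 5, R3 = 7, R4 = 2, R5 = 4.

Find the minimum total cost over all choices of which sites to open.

Open {P-β, P-γ, P-δ}: assign each demand point to its cheapest open site.
  R1→P-β 18×2=36, R2→P-γ 5×5=25, R3→P-γ 7×2=14, R4→P-δ 2×2=4, R5→P-γ 4×5=20
  delivery cost 99, fixed 16 → total 115.
Compare {P-α, P-β, P-γ}: delivery cost 103 + fixed 14 = 117.
Compare {P-β, P-γ, P-δ, P-ε}: delivery cost 94 + fixed 23 = 117.
Compare {P-β, P-γ, P-ε}: delivery cost 100 + fixed 18 = 118.
All other subsets cost ≥ 117. Minimum total cost: 115.

115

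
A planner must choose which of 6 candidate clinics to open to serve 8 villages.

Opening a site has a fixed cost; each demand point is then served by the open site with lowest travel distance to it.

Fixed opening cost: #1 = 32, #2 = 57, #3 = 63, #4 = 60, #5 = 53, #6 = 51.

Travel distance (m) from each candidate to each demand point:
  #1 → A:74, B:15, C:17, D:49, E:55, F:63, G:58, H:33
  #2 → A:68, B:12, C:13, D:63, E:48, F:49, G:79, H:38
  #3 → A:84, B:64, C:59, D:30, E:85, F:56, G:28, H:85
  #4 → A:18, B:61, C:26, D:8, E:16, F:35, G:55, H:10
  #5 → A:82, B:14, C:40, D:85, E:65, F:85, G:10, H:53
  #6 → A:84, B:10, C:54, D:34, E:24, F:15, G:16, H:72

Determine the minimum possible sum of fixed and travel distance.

230

Open {#4, #6}: assign each demand point to its cheapest open site.
  A→#4 18, B→#6 10, C→#4 26, D→#4 8, E→#4 16, F→#6 15, G→#6 16, H→#4 10
  travel distance 119, fixed 111 → total 230.
Compare {#4, #5}: travel distance 137 + fixed 113 = 250.
Compare {#1, #4, #6}: travel distance 110 + fixed 143 = 253.
Compare {#1, #4}: travel distance 174 + fixed 92 = 266.
All other subsets cost ≥ 250. Minimum total cost: 230.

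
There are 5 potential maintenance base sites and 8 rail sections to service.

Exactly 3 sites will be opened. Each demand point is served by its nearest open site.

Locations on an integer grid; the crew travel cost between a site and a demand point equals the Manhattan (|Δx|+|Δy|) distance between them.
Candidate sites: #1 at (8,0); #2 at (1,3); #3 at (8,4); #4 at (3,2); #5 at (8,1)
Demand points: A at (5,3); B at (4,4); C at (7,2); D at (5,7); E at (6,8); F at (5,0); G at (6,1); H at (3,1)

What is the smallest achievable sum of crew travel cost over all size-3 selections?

27

Open {#3, #4, #5}.
  A→#4 3, B→#4 3, C→#5 2, D→#3 6, E→#3 6, F→#4 4, G→#5 2, H→#4 1  ⇒ total 27.
Compare {#1, #3, #4}: total 28.
Compare {#1, #4, #5}: total 30.
No size-3 selection does better; minimum is 27.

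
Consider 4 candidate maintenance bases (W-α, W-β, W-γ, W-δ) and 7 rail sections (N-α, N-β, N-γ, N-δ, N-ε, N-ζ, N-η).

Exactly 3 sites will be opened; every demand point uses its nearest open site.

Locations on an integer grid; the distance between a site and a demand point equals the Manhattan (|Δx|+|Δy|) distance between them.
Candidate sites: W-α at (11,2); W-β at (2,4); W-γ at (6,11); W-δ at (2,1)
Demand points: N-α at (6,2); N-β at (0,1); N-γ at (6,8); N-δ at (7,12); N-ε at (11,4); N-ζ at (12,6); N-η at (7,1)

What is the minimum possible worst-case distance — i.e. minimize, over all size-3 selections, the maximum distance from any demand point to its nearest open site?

5

Open {W-α, W-β, W-γ}.
  Farthest demand point is N-α at distance 5 (to W-α); all others are ≤ 5.
With {W-α, W-γ, W-δ} the worst case is 5.
With {W-β, W-γ, W-δ} the worst case is 11.
No size-3 selection achieves below 5.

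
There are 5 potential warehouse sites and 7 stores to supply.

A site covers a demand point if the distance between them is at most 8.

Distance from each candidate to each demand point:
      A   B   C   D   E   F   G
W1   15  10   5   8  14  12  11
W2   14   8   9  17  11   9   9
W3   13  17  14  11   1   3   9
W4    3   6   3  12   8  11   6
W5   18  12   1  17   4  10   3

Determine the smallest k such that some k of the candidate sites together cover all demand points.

3

Coverage sets (demand points within 8 of each site):
  W1: {C, D}
  W2: {B}
  W3: {E, F}
  W4: {A, B, C, E, G}
  W5: {C, E, G}
No 2 sites suffice: every size-2 union leaves at least one demand point uncovered.
But {W1, W3, W4} covers everything, so the minimum is 3.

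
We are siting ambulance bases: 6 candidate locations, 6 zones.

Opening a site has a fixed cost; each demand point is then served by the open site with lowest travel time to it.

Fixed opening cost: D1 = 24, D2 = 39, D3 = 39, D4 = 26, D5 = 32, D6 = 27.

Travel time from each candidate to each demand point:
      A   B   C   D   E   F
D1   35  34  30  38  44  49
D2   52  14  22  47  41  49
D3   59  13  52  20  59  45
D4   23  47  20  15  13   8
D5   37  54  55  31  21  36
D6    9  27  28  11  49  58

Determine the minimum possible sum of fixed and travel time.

141

Open {D4, D6}: assign each demand point to its cheapest open site.
  A→D6 9, B→D6 27, C→D4 20, D→D6 11, E→D4 13, F→D4 8
  travel time 88, fixed 53 → total 141.
Compare {D4}: travel time 126 + fixed 26 = 152.
Compare {D3, D4}: travel time 92 + fixed 65 = 157.
Compare {D2, D4}: travel time 93 + fixed 65 = 158.
All other subsets cost ≥ 152. Minimum total cost: 141.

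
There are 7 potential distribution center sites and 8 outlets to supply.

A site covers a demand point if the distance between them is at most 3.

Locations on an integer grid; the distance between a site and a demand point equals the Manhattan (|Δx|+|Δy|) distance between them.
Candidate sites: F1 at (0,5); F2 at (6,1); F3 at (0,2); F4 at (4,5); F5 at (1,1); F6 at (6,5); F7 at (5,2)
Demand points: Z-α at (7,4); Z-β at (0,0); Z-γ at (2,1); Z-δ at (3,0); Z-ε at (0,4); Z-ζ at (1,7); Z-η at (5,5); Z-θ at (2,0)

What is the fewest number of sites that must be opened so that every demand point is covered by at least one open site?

3

Coverage sets (demand points within 3 of each site):
  F1: {Z-ε, Z-ζ}
  F2: {}
  F3: {Z-β, Z-γ, Z-ε}
  F4: {Z-η}
  F5: {Z-β, Z-γ, Z-δ, Z-θ}
  F6: {Z-α, Z-η}
  F7: {Z-η}
No 2 sites suffice: every size-2 union leaves at least one demand point uncovered.
But {F1, F5, F6} covers everything, so the minimum is 3.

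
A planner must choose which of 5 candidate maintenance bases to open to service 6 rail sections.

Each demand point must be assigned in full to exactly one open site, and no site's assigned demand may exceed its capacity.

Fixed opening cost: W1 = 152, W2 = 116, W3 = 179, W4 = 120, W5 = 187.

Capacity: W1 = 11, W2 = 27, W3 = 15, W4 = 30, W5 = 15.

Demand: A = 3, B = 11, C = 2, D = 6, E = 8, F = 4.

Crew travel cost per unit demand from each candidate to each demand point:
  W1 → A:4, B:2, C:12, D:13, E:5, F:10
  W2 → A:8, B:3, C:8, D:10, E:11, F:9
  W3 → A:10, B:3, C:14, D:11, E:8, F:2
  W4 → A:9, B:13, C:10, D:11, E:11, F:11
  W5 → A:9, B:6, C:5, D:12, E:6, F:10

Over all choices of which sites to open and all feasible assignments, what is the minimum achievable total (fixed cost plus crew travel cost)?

465

Open {W1, W2}; cheapest assignment that respects the capacities:
  W1 (cap 11, load 11): A, E — cost 3×4 + 8×5 = 52
  W2 (cap 27, load 23): B, C, D, F — cost 11×3 + 2×8 + 6×10 + 4×9 = 145
  Shipping 197, fixed 268 → total 465.
  Any other capacity-feasible assignment to {W1, W2} ships for at least 197.
Compare {W2, W4}: its best feasible assignment gives total 493.
Compare {W2, W3}: its best feasible assignment gives total 500.
Every other set of open sites that can feasibly serve all demand totals ≥ 493 even under its best assignment. Minimum: 465.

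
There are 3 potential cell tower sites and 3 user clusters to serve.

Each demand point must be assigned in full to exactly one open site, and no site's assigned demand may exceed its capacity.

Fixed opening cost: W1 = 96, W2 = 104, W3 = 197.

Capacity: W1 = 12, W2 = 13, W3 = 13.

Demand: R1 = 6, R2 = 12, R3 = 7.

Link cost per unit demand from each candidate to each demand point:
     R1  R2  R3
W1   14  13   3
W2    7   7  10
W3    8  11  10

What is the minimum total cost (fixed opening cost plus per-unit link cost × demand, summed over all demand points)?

Open {W1, W2}; cheapest assignment that respects the capacities:
  W1 (cap 12, load 12): R2 — cost 12×13 = 156
  W2 (cap 13, load 13): R1, R3 — cost 6×7 + 7×10 = 112
  Shipping 268, fixed 200 → total 468.
  Any other capacity-feasible assignment to {W1, W2} ships for at least 268.
Compare {W2, W3}: its best feasible assignment gives total 503.
Compare {W1, W2, W3}: its best feasible assignment gives total 550.
Every other set of open sites that can feasibly serve all demand totals ≥ 503 even under its best assignment. Minimum: 468.

468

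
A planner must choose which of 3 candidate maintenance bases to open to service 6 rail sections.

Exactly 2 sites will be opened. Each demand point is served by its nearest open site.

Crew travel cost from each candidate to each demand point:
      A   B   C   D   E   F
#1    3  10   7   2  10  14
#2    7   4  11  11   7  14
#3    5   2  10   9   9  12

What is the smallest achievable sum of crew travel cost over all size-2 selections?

35

Open {#1, #3}.
  A→#1 3, B→#3 2, C→#1 7, D→#1 2, E→#3 9, F→#3 12  ⇒ total 35.
Compare {#1, #2}: total 37.
Compare {#2, #3}: total 45.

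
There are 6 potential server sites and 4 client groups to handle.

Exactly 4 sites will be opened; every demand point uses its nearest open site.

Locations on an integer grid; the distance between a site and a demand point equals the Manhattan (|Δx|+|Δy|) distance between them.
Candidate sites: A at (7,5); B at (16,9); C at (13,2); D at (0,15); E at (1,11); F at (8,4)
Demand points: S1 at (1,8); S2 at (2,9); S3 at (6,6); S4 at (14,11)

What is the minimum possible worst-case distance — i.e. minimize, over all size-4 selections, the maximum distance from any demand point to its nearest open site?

4

Open {A, B, C, E}.
  Farthest demand point is S4 at distance 4 (to B); all others are ≤ 4.
With {A, B, D, E} the worst case is 4.
With {A, B, E, F} the worst case is 4.
No size-4 selection achieves below 4.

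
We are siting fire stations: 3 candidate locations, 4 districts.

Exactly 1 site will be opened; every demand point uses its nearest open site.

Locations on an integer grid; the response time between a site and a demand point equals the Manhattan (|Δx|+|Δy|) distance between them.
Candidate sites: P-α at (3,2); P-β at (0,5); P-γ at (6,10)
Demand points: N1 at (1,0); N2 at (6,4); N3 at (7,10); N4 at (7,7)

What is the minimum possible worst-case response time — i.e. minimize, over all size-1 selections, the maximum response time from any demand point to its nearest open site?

Open {P-α}.
  Farthest demand point is N3 at response time 12 (to P-α); all others are ≤ 12.
With {P-β} the worst case is 12.
With {P-γ} the worst case is 15.
No size-1 selection achieves below 12.

12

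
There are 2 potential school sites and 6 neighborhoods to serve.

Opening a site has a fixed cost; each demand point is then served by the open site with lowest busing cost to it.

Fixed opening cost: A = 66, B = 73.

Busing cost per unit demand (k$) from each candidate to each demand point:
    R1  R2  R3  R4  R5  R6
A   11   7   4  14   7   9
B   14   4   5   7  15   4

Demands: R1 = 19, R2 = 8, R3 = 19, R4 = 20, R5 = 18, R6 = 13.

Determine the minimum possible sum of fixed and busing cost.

774

Open {A, B}: assign each demand point to its cheapest open site.
  R1→A 19×11=209, R2→B 8×4=32, R3→A 19×4=76, R4→B 20×7=140, R5→A 18×7=126, R6→B 13×4=52
  busing cost 635, fixed 139 → total 774.
Compare {B}: busing cost 855 + fixed 73 = 928.
Compare {A}: busing cost 864 + fixed 66 = 930.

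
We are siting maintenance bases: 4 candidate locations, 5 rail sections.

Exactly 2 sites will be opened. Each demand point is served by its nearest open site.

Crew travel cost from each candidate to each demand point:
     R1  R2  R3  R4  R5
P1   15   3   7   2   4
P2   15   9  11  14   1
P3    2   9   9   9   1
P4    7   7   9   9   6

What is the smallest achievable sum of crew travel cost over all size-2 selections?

Open {P1, P3}.
  R1→P3 2, R2→P1 3, R3→P1 7, R4→P1 2, R5→P3 1  ⇒ total 15.
Compare {P1, P4}: total 23.
Compare {P1, P2}: total 28.
No size-2 selection does better; minimum is 15.

15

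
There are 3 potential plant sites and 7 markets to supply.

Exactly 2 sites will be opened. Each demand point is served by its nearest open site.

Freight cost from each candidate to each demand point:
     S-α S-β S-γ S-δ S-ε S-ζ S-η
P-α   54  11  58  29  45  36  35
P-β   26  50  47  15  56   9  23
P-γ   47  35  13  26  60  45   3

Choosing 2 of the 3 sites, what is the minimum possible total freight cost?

Open {P-β, P-γ}.
  S-α→P-β 26, S-β→P-γ 35, S-γ→P-γ 13, S-δ→P-β 15, S-ε→P-β 56, S-ζ→P-β 9, S-η→P-γ 3  ⇒ total 157.
Compare {P-α, P-β}: total 176.
Compare {P-α, P-γ}: total 181.

157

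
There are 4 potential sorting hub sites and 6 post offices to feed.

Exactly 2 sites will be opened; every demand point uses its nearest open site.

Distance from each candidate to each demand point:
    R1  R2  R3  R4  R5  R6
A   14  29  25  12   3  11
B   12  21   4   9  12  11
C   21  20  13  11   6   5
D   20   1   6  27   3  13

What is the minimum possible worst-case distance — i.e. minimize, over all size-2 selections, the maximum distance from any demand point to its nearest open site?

Open {B, D}.
  Farthest demand point is R1 at distance 12 (to B); all others are ≤ 12.
With {A, D} the worst case is 14.
With {A, C} the worst case is 20.
No size-2 selection achieves below 12.

12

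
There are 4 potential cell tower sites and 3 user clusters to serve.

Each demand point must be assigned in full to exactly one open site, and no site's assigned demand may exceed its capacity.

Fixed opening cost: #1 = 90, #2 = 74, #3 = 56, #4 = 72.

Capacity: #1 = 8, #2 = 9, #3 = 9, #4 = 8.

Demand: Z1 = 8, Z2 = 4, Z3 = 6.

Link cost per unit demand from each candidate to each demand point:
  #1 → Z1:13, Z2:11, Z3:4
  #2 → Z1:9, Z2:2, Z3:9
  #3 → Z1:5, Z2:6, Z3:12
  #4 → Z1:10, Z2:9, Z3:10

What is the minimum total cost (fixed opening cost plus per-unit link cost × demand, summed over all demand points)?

Open {#1, #2, #3}; cheapest assignment that respects the capacities:
  #1 (cap 8, load 6): Z3 — cost 6×4 = 24
  #2 (cap 9, load 4): Z2 — cost 4×2 = 8
  #3 (cap 9, load 8): Z1 — cost 8×5 = 40
  Shipping 72, fixed 220 → total 292.
  Any other capacity-feasible assignment to {#1, #2, #3} ships for at least 72.
Compare {#2, #3, #4}: its best feasible assignment gives total 310.
Compare {#1, #3, #4}: its best feasible assignment gives total 318.
Every other set of open sites that can feasibly serve all demand totals ≥ 310 even under its best assignment. Minimum: 292.

292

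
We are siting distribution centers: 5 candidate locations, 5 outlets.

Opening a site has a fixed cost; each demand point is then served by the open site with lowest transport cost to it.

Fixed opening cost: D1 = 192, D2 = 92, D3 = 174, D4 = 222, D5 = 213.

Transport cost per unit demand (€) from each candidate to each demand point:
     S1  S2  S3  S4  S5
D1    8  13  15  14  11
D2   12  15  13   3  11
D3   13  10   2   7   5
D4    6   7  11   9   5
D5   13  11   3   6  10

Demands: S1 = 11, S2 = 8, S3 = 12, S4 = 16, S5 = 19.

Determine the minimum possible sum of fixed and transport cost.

Open {D3}: assign each demand point to its cheapest open site.
  S1→D3 11×13=143, S2→D3 8×10=80, S3→D3 12×2=24, S4→D3 16×7=112, S5→D3 19×5=95
  transport cost 454, fixed 174 → total 628.
Compare {D2, D3}: transport cost 379 + fixed 266 = 645.
Compare {D2, D4}: transport cost 397 + fixed 314 = 711.
Compare {D4}: transport cost 493 + fixed 222 = 715.
All other subsets cost ≥ 645. Minimum total cost: 628.

628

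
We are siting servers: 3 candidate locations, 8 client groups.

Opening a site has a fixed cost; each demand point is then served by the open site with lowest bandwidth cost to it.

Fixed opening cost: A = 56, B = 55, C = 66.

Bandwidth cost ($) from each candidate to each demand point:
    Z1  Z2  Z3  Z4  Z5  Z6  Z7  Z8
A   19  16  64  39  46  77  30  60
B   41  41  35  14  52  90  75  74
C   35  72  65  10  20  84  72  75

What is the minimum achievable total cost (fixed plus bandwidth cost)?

407

Open {A}: assign each demand point to its cheapest open site.
  Z1→A 19, Z2→A 16, Z3→A 64, Z4→A 39, Z5→A 46, Z6→A 77, Z7→A 30, Z8→A 60
  bandwidth cost 351, fixed 56 → total 407.
Compare {A, B}: bandwidth cost 297 + fixed 111 = 408.
Compare {A, C}: bandwidth cost 296 + fixed 122 = 418.
Compare {A, B, C}: bandwidth cost 267 + fixed 177 = 444.
All other subsets cost ≥ 408. Minimum total cost: 407.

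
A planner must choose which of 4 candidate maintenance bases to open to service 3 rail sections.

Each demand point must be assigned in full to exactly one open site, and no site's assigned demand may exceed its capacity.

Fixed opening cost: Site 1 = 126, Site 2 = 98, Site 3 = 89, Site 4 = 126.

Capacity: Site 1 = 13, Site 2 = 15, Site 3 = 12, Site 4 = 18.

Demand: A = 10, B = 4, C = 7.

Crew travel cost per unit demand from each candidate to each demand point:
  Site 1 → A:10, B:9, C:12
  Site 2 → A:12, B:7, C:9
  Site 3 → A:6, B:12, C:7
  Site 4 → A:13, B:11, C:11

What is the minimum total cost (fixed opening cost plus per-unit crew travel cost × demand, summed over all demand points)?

Open {Site 2, Site 3}; cheapest assignment that respects the capacities:
  Site 2 (cap 15, load 11): B, C — cost 4×7 + 7×9 = 91
  Site 3 (cap 12, load 10): A — cost 10×6 = 60
  Shipping 151, fixed 187 → total 338.
  Any other capacity-feasible assignment to {Site 2, Site 3} ships for at least 151.
Compare {Site 1, Site 3}: its best feasible assignment gives total 395.
Compare {Site 3, Site 4}: its best feasible assignment gives total 396.
Every other set of open sites that can feasibly serve all demand totals ≥ 395 even under its best assignment. Minimum: 338.

338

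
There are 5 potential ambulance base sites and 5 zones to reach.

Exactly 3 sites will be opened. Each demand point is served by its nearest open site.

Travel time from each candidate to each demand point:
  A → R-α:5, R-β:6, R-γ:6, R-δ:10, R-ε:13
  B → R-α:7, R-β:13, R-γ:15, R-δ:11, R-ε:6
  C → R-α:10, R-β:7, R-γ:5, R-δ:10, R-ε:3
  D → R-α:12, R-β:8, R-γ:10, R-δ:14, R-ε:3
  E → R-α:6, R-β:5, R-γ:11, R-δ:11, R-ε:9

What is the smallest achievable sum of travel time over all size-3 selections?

Open {A, C, E}.
  R-α→A 5, R-β→E 5, R-γ→C 5, R-δ→A 10, R-ε→C 3  ⇒ total 28.
Compare {A, B, C}: total 29.
Compare {A, C, D}: total 29.
No size-3 selection does better; minimum is 28.

28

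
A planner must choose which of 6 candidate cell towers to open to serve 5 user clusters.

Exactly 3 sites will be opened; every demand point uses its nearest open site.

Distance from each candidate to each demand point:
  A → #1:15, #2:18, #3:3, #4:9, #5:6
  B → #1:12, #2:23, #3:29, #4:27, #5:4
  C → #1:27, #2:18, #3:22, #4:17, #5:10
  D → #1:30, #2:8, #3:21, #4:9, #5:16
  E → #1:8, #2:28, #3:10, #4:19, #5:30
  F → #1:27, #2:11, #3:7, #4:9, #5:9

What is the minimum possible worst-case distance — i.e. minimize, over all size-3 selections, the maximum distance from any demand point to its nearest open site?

9

Open {A, D, E}.
  Farthest demand point is #4 at distance 9 (to A); all others are ≤ 9.
With {D, E, F} the worst case is 9.
With {B, D, E} the worst case is 10.
No size-3 selection achieves below 9.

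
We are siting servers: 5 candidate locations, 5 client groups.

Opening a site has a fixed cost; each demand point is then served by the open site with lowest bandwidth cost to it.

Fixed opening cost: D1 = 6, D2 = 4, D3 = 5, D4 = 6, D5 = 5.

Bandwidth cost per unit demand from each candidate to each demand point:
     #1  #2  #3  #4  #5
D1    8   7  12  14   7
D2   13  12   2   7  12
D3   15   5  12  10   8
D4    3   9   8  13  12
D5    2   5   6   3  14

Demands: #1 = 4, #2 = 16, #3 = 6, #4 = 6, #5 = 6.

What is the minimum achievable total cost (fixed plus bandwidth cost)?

175

Open {D1, D2, D5}: assign each demand point to its cheapest open site.
  #1→D5 4×2=8, #2→D5 16×5=80, #3→D2 6×2=12, #4→D5 6×3=18, #5→D1 6×7=42
  bandwidth cost 160, fixed 15 → total 175.
Compare {D2, D3, D5}: bandwidth cost 166 + fixed 14 = 180.
Compare {D1, D2, D3, D5}: bandwidth cost 160 + fixed 20 = 180.
Compare {D1, D2, D4, D5}: bandwidth cost 160 + fixed 21 = 181.
All other subsets cost ≥ 180. Minimum total cost: 175.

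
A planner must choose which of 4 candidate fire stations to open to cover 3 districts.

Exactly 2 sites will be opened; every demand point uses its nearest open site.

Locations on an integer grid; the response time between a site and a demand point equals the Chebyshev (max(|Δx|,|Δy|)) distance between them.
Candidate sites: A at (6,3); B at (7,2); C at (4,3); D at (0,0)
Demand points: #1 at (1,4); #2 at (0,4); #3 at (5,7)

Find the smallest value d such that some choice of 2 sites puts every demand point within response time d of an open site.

Open {A, C}.
  Farthest demand point is #2 at response time 4 (to C); all others are ≤ 4.
With {A, D} the worst case is 4.
With {B, C} the worst case is 4.
No size-2 selection achieves below 4.

4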